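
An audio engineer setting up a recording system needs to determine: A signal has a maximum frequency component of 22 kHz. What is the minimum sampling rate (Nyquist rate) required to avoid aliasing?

By the Nyquist-Shannon sampling theorem,
the minimum sampling rate (Nyquist rate) must be at least 2 * f_max.
Nyquist rate = 2 * 22 kHz = 44 kHz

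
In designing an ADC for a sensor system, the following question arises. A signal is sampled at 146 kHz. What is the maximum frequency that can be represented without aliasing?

The maximum frequency that can be represented without aliasing
is the Nyquist frequency: f_max = f_s / 2 = 146 kHz / 2 = 73 kHz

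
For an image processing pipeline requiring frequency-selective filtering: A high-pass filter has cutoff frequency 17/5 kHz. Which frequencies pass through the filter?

A high-pass filter passes all frequencies above the cutoff frequency 17/5 kHz and attenuates lower frequencies.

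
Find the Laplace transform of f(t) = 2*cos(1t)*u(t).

Standard pair: cos(wt)*u(t) <-> s/(s^2+w^2)
With w = 1: L{2*cos(1t)*u(t)} = 2s/(s^2+1)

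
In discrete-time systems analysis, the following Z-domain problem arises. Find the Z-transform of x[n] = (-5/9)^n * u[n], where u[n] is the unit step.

The Z-transform of a^n * u[n] is z/(z-a) for |z| > |a|.
Here a = -5/9, so X(z) = z/(z - (-5/9)) = 9z/(9z + 5)
ROC: |z| > 5/9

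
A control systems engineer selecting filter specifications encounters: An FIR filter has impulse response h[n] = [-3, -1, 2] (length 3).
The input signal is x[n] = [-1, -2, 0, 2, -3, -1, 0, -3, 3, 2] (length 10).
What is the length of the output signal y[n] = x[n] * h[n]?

For linear convolution, the output length is:
len(y) = len(x) + len(h) - 1 = 10 + 3 - 1 = 12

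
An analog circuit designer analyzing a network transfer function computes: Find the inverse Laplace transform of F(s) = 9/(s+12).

Standard pair: k/(s+a) <-> k*e^(-at)*u(t)
With k=9, a=12: f(t) = 9*e^(-12t)*u(t)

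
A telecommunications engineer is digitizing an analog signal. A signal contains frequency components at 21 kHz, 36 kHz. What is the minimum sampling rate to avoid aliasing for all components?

The highest frequency component is f_max = 36 kHz.
Nyquist rate = 2 * f_max = 2 * 36 kHz = 72 kHz.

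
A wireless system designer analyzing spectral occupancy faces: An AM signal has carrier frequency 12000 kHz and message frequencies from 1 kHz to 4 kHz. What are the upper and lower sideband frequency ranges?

Upper sideband (USB) = fc + [fm_low, fm_high] = 12000 + [1, 4] = [12001, 12004] kHz
Lower sideband (LSB) = fc - [fm_high, fm_low] = 12000 - [4, 1] = [11996, 11999] kHz
Total occupied spectrum: 11996 kHz to 12004 kHz (plus carrier at 12000 kHz)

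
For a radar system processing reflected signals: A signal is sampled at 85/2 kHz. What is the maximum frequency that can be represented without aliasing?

The maximum frequency that can be represented without aliasing
is the Nyquist frequency: f_max = f_s / 2 = 85/2 kHz / 2 = 85/4 kHz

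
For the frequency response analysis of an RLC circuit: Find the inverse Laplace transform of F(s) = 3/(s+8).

Standard pair: k/(s+a) <-> k*e^(-at)*u(t)
With k=3, a=8: f(t) = 3*e^(-8t)*u(t)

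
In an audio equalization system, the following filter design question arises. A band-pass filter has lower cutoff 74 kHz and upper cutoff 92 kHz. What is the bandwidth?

Bandwidth = f_high - f_low
= 92 kHz - 74 kHz = 18 kHz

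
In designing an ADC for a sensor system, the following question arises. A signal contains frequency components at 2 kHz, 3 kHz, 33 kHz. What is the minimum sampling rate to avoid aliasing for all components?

The highest frequency component is f_max = 33 kHz.
Nyquist rate = 2 * f_max = 2 * 33 kHz = 66 kHz.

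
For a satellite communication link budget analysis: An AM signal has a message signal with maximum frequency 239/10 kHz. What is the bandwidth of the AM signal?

In AM (double-sideband), the bandwidth is twice the message frequency.
BW = 2 * f_m = 2 * 239/10 kHz = 239/5 kHz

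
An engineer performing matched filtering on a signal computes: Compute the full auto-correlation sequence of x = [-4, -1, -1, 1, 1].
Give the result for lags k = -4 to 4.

r_xx[k] = sum_m x[m]*x[m+k], indexed from 0, for k = -4 to 4:
  r_xx[-4] = x[4]*x[0] = -4
  r_xx[-3] = x[3]*x[0] + x[4]*x[1] = -5
  r_xx[-2] = x[2]*x[0] + x[3]*x[1] + x[4]*x[2] = 2
  r_xx[-1] = x[1]*x[0] + x[2]*x[1] + x[3]*x[2] + x[4]*x[3] = 5
  r_xx[0] = x[0]*x[0] + x[1]*x[1] + x[2]*x[2] + x[3]*x[3] + x[4]*x[4] = 20
  r_xx[1] = x[0]*x[1] + x[1]*x[2] + x[2]*x[3] + x[3]*x[4] = 5
  r_xx[2] = x[0]*x[2] + x[1]*x[3] + x[2]*x[4] = 2
  r_xx[3] = x[0]*x[3] + x[1]*x[4] = -5
  r_xx[4] = x[0]*x[4] = -4
r_xx = [-4, -5, 2, 5, 20, 5, 2, -5, -4]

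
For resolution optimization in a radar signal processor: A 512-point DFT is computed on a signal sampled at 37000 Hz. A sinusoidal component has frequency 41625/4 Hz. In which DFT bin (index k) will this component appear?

DFT frequency resolution = f_s/N = 37000/512 = 4625/64 Hz
Bin index k = f_signal / resolution = 41625/4 / 4625/64 = 144
The signal frequency 41625/4 Hz falls in DFT bin k = 144.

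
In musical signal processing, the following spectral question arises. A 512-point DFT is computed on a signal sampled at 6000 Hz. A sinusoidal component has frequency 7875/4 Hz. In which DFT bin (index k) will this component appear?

DFT frequency resolution = f_s/N = 6000/512 = 375/32 Hz
Bin index k = f_signal / resolution = 7875/4 / 375/32 = 168
The signal frequency 7875/4 Hz falls in DFT bin k = 168.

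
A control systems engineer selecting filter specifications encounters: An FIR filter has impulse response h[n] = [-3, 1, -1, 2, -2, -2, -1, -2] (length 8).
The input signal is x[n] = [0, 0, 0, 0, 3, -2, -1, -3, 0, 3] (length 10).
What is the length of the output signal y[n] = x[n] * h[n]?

For linear convolution, the output length is:
len(y) = len(x) + len(h) - 1 = 10 + 8 - 1 = 17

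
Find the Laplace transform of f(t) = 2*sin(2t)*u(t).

Standard pair: sin(wt)*u(t) <-> w/(s^2+w^2)
With w = 2: L{2*sin(2t)*u(t)} = 4/(s^2+4)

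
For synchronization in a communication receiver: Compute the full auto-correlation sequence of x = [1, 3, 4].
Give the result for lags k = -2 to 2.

r_xx[k] = sum_m x[m]*x[m+k], indexed from 0, for k = -2 to 2:
  r_xx[-2] = x[2]*x[0] = 4
  r_xx[-1] = x[1]*x[0] + x[2]*x[1] = 15
  r_xx[0] = x[0]*x[0] + x[1]*x[1] + x[2]*x[2] = 26
  r_xx[1] = x[0]*x[1] + x[1]*x[2] = 15
  r_xx[2] = x[0]*x[2] = 4
r_xx = [4, 15, 26, 15, 4]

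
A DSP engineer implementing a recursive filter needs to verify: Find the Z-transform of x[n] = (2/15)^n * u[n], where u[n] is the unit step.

The Z-transform of a^n * u[n] is z/(z-a) for |z| > |a|.
Here a = 2/15, so X(z) = z/(z - (2/15)) = 15z/(15z - 2)
ROC: |z| > 2/15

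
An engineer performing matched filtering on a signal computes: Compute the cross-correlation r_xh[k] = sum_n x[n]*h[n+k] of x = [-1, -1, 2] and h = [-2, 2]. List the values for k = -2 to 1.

Both sequences indexed from 0 and zero outside their support.
Lags with overlap: k = -2 to 1.
  r_xh[-2] = x[2]*h[0] = -4
  r_xh[-1] = x[1]*h[0] + x[2]*h[1] = 6
  r_xh[0] = x[0]*h[0] + x[1]*h[1] = 0
  r_xh[1] = x[0]*h[1] = -2
r_xh = [-4, 6, 0, -2] (for k = -2, ..., 1)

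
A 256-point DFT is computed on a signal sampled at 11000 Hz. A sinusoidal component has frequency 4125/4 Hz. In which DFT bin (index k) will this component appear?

DFT frequency resolution = f_s/N = 11000/256 = 1375/32 Hz
Bin index k = f_signal / resolution = 4125/4 / 1375/32 = 24
The signal frequency 4125/4 Hz falls in DFT bin k = 24.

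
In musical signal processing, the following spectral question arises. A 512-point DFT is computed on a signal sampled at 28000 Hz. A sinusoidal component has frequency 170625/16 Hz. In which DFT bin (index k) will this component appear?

DFT frequency resolution = f_s/N = 28000/512 = 875/16 Hz
Bin index k = f_signal / resolution = 170625/16 / 875/16 = 195
The signal frequency 170625/16 Hz falls in DFT bin k = 195.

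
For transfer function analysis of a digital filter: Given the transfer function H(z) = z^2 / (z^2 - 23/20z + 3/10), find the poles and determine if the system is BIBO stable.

Poles are roots of the denominator: z^2 - 23/20z + 3/10 = 0.
Quadratic formula: z = [-(-23/20) +/- sqrt((-23/20)^2 - 4*(3/10))] / 2
Discriminant = 529/400 - 6/5 = 49/400; sqrt = 7/20.
z = (23/20 +/- 7/20) / 2 => z = 3/4 or z = 2/5.
|p1| = 2/5, |p2| = 3/4.
For BIBO stability, all poles must lie inside the unit circle (|p| < 1).
System is STABLE since both |p| < 1.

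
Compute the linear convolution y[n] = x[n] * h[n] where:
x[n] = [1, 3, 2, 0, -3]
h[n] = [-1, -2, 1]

y[n] = sum_k x[k]*h[n-k]. Output length = len(x) + len(h) - 1 = 5 + 3 - 1 = 7.
y[0] = 1*-1 = -1
y[1] = 3*-1 + 1*-2 = -5
y[2] = 2*-1 + 3*-2 + 1*1 = -7
y[3] = 0*-1 + 2*-2 + 3*1 = -1
y[4] = -3*-1 + 0*-2 + 2*1 = 5
y[5] = -3*-2 + 0*1 = 6
y[6] = -3*1 = -3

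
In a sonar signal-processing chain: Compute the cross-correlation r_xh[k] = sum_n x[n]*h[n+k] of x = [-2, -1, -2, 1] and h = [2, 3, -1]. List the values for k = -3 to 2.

Both sequences indexed from 0 and zero outside their support.
Lags with overlap: k = -3 to 2.
  r_xh[-3] = x[3]*h[0] = 2
  r_xh[-2] = x[2]*h[0] + x[3]*h[1] = -1
  r_xh[-1] = x[1]*h[0] + x[2]*h[1] + x[3]*h[2] = -9
  r_xh[0] = x[0]*h[0] + x[1]*h[1] + x[2]*h[2] = -5
  r_xh[1] = x[0]*h[1] + x[1]*h[2] = -5
  r_xh[2] = x[0]*h[2] = 2
r_xh = [2, -1, -9, -5, -5, 2] (for k = -3, ..., 2)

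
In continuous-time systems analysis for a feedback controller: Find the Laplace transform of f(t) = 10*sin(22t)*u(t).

Standard pair: sin(wt)*u(t) <-> w/(s^2+w^2)
With w = 22: L{10*sin(22t)*u(t)} = 220/(s^2+484)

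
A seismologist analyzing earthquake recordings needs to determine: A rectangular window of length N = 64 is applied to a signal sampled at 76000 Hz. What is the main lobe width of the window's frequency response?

For a rectangular window of length N,
the main lobe width in frequency is 2*f_s/N.
= 2*76000/64 = 2375 Hz
This determines the minimum frequency separation for resolving two sinusoids.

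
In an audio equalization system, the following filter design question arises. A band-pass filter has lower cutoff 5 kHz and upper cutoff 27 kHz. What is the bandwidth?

Bandwidth = f_high - f_low
= 27 kHz - 5 kHz = 22 kHz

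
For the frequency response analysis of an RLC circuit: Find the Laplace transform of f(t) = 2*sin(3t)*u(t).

Standard pair: sin(wt)*u(t) <-> w/(s^2+w^2)
With w = 3: L{2*sin(3t)*u(t)} = 6/(s^2+9)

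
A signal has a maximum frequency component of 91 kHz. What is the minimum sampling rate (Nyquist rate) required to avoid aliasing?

By the Nyquist-Shannon sampling theorem,
the minimum sampling rate (Nyquist rate) must be at least 2 * f_max.
Nyquist rate = 2 * 91 kHz = 182 kHz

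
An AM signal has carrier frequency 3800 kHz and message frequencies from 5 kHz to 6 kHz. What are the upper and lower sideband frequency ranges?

Upper sideband (USB) = fc + [fm_low, fm_high] = 3800 + [5, 6] = [3805, 3806] kHz
Lower sideband (LSB) = fc - [fm_high, fm_low] = 3800 - [6, 5] = [3794, 3795] kHz
Total occupied spectrum: 3794 kHz to 3806 kHz (plus carrier at 3800 kHz)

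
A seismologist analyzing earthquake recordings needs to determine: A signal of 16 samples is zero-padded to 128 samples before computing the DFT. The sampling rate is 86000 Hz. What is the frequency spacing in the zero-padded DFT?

Original DFT: N = 16, resolution = f_s/N = 86000/16 = 5375 Hz
Zero-padded DFT: N = 128, resolution = f_s/N = 86000/128 = 5375/8 Hz
Zero-padding interpolates the spectrum (finer frequency grid)
but does NOT improve the true spectral resolution (ability to resolve close frequencies).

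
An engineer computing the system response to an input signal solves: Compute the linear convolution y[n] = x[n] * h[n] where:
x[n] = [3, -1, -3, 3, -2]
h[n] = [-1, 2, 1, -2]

y[n] = sum_k x[k]*h[n-k]. Output length = len(x) + len(h) - 1 = 5 + 4 - 1 = 8.
y[0] = 3*-1 = -3
y[1] = -1*-1 + 3*2 = 7
y[2] = -3*-1 + -1*2 + 3*1 = 4
y[3] = 3*-1 + -3*2 + -1*1 + 3*-2 = -16
y[4] = -2*-1 + 3*2 + -3*1 + -1*-2 = 7
y[5] = -2*2 + 3*1 + -3*-2 = 5
y[6] = -2*1 + 3*-2 = -8
y[7] = -2*-2 = 4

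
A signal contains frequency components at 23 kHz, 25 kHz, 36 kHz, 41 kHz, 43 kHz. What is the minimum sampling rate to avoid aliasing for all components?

The highest frequency component is f_max = 43 kHz.
Nyquist rate = 2 * f_max = 2 * 43 kHz = 86 kHz.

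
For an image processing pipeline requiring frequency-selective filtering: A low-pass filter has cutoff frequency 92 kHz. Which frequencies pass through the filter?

A low-pass filter passes all frequencies below the cutoff frequency 92 kHz and attenuates higher frequencies.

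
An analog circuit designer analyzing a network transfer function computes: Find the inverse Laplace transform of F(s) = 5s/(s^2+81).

Standard pair: s/(s^2+w^2) <-> cos(wt)*u(t)
With k=5, w=9: f(t) = 5*cos(9t)*u(t)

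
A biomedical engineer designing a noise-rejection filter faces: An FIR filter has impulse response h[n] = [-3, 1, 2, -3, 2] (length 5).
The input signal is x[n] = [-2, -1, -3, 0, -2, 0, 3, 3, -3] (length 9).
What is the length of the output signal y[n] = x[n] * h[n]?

For linear convolution, the output length is:
len(y) = len(x) + len(h) - 1 = 9 + 5 - 1 = 13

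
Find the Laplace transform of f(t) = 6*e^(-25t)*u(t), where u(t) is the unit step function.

Standard Laplace transform pair:
e^(-at)*u(t) <-> 1/(s+a)
With a = 25: L{6*e^(-25t)*u(t)} = 6/(s+25), ROC: Re(s) > -25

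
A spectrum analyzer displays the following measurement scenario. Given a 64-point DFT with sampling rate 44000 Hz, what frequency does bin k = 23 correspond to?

The frequency of DFT bin k is: f_k = k * f_s / N
f_23 = 23 * 44000 / 64 = 31625/2 Hz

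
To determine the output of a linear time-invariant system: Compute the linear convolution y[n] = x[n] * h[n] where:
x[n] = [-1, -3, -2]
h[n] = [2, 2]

y[n] = sum_k x[k]*h[n-k]. Output length = len(x) + len(h) - 1 = 3 + 2 - 1 = 4.
y[0] = -1*2 = -2
y[1] = -3*2 + -1*2 = -8
y[2] = -2*2 + -3*2 = -10
y[3] = -2*2 = -4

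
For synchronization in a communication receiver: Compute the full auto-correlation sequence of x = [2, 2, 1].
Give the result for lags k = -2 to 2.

r_xx[k] = sum_m x[m]*x[m+k], indexed from 0, for k = -2 to 2:
  r_xx[-2] = x[2]*x[0] = 2
  r_xx[-1] = x[1]*x[0] + x[2]*x[1] = 6
  r_xx[0] = x[0]*x[0] + x[1]*x[1] + x[2]*x[2] = 9
  r_xx[1] = x[0]*x[1] + x[1]*x[2] = 6
  r_xx[2] = x[0]*x[2] = 2
r_xx = [2, 6, 9, 6, 2]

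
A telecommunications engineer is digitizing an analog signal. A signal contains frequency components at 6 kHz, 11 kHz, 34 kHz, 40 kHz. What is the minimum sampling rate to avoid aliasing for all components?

The highest frequency component is f_max = 40 kHz.
Nyquist rate = 2 * f_max = 2 * 40 kHz = 80 kHz.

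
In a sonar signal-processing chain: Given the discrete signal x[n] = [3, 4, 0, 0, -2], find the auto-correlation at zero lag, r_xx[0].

The auto-correlation at zero lag r_xx[0] equals the signal energy.
r_xx[0] = sum of x[n]^2 = 3^2 + 4^2 + 0^2 + 0^2 + (-2)^2
= 9 + 16 + 0 + 0 + 4 = 29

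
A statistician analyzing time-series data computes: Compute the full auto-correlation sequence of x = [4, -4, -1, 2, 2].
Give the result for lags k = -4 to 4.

r_xx[k] = sum_m x[m]*x[m+k], indexed from 0, for k = -4 to 4:
  r_xx[-4] = x[4]*x[0] = 8
  r_xx[-3] = x[3]*x[0] + x[4]*x[1] = 0
  r_xx[-2] = x[2]*x[0] + x[3]*x[1] + x[4]*x[2] = -14
  r_xx[-1] = x[1]*x[0] + x[2]*x[1] + x[3]*x[2] + x[4]*x[3] = -10
  r_xx[0] = x[0]*x[0] + x[1]*x[1] + x[2]*x[2] + x[3]*x[3] + x[4]*x[4] = 41
  r_xx[1] = x[0]*x[1] + x[1]*x[2] + x[2]*x[3] + x[3]*x[4] = -10
  r_xx[2] = x[0]*x[2] + x[1]*x[3] + x[2]*x[4] = -14
  r_xx[3] = x[0]*x[3] + x[1]*x[4] = 0
  r_xx[4] = x[0]*x[4] = 8
r_xx = [8, 0, -14, -10, 41, -10, -14, 0, 8]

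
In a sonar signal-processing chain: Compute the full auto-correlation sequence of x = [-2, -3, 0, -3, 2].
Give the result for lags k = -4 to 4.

r_xx[k] = sum_m x[m]*x[m+k], indexed from 0, for k = -4 to 4:
  r_xx[-4] = x[4]*x[0] = -4
  r_xx[-3] = x[3]*x[0] + x[4]*x[1] = 0
  r_xx[-2] = x[2]*x[0] + x[3]*x[1] + x[4]*x[2] = 9
  r_xx[-1] = x[1]*x[0] + x[2]*x[1] + x[3]*x[2] + x[4]*x[3] = 0
  r_xx[0] = x[0]*x[0] + x[1]*x[1] + x[2]*x[2] + x[3]*x[3] + x[4]*x[4] = 26
  r_xx[1] = x[0]*x[1] + x[1]*x[2] + x[2]*x[3] + x[3]*x[4] = 0
  r_xx[2] = x[0]*x[2] + x[1]*x[3] + x[2]*x[4] = 9
  r_xx[3] = x[0]*x[3] + x[1]*x[4] = 0
  r_xx[4] = x[0]*x[4] = -4
r_xx = [-4, 0, 9, 0, 26, 0, 9, 0, -4]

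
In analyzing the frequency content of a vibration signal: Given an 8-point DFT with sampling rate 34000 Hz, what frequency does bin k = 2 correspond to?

The frequency of DFT bin k is: f_k = k * f_s / N
f_2 = 2 * 34000 / 8 = 8500 Hz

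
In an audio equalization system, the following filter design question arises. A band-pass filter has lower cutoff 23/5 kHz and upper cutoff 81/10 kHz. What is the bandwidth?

Bandwidth = f_high - f_low
= 81/10 kHz - 23/5 kHz = 7/2 kHz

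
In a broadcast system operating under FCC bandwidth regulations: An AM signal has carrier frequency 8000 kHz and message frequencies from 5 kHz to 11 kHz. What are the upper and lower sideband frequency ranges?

Upper sideband (USB) = fc + [fm_low, fm_high] = 8000 + [5, 11] = [8005, 8011] kHz
Lower sideband (LSB) = fc - [fm_high, fm_low] = 8000 - [11, 5] = [7989, 7995] kHz
Total occupied spectrum: 7989 kHz to 8011 kHz (plus carrier at 8000 kHz)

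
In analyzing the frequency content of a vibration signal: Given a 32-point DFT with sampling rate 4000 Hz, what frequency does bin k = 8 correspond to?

The frequency of DFT bin k is: f_k = k * f_s / N
f_8 = 8 * 4000 / 32 = 1000 Hz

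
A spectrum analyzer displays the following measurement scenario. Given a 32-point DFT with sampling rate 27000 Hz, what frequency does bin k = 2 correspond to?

The frequency of DFT bin k is: f_k = k * f_s / N
f_2 = 2 * 27000 / 32 = 3375/2 Hz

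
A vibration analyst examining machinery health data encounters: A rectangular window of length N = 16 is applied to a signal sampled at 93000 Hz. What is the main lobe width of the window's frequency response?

For a rectangular window of length N,
the main lobe width in frequency is 2*f_s/N.
= 2*93000/16 = 11625 Hz
This determines the minimum frequency separation for resolving two sinusoids.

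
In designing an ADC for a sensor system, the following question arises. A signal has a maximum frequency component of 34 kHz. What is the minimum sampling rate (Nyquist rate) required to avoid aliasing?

By the Nyquist-Shannon sampling theorem,
the minimum sampling rate (Nyquist rate) must be at least 2 * f_max.
Nyquist rate = 2 * 34 kHz = 68 kHz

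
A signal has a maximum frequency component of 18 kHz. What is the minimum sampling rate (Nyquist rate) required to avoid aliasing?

By the Nyquist-Shannon sampling theorem,
the minimum sampling rate (Nyquist rate) must be at least 2 * f_max.
Nyquist rate = 2 * 18 kHz = 36 kHz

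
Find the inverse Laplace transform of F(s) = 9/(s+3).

Standard pair: k/(s+a) <-> k*e^(-at)*u(t)
With k=9, a=3: f(t) = 9*e^(-3t)*u(t)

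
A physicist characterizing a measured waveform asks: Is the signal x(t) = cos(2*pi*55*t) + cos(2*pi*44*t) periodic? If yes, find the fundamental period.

f1 = 55 Hz, f2 = 44 Hz
Period T1 = 1/55, T2 = 1/44
Ratio T1/T2 = 44/55, which is rational.
The signal is periodic with fundamental period T = 1/GCD(55,44) = 1/11 s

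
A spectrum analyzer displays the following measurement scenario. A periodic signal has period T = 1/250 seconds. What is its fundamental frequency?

The fundamental frequency is the reciprocal of the period.
f = 1/T = 1/(1/250) = 250 Hz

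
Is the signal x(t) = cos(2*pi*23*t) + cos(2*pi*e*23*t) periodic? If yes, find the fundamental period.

f1 = 23 Hz, f2 = 23*e Hz
Ratio f2/f1 = e, which is irrational.
Since the frequency ratio is irrational, no common period exists.
The signal is not periodic.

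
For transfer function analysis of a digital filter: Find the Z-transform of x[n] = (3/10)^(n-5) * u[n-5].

Time-shifting property: if X(z) = Z{x[n]}, then Z{x[n-d]} = z^(-d) * X(z)
X(z) = z/(z - 3/10) for x[n] = (3/10)^n * u[n]
Z{x[n-5]} = z^(-5) * z/(z - 3/10) = z^(-4)/(z - 3/10)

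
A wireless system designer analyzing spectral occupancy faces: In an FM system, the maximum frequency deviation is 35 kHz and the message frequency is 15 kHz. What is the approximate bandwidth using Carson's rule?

Carson's rule: BW = 2*(delta_f + f_m)
= 2*(35 + 15) kHz = 100 kHz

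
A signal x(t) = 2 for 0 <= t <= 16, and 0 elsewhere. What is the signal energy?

Energy = integral of |x(t)|^2 dt over the signal duration
= 2^2 * 16 = 4 * 16 = 64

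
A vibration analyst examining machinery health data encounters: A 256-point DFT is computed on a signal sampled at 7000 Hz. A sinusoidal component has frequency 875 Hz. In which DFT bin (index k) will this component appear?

DFT frequency resolution = f_s/N = 7000/256 = 875/32 Hz
Bin index k = f_signal / resolution = 875 / 875/32 = 32
The signal frequency 875 Hz falls in DFT bin k = 32.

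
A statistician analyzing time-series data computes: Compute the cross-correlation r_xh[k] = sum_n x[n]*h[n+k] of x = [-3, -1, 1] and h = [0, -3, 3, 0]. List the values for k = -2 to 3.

Both sequences indexed from 0 and zero outside their support.
Lags with overlap: k = -2 to 3.
  r_xh[-2] = x[2]*h[0] = 0
  r_xh[-1] = x[1]*h[0] + x[2]*h[1] = -3
  r_xh[0] = x[0]*h[0] + x[1]*h[1] + x[2]*h[2] = 6
  r_xh[1] = x[0]*h[1] + x[1]*h[2] + x[2]*h[3] = 6
  r_xh[2] = x[0]*h[2] + x[1]*h[3] = -9
  r_xh[3] = x[0]*h[3] = 0
r_xh = [0, -3, 6, 6, -9, 0] (for k = -2, ..., 3)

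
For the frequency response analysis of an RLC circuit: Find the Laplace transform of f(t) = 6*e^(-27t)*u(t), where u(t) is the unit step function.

Standard Laplace transform pair:
e^(-at)*u(t) <-> 1/(s+a)
With a = 27: L{6*e^(-27t)*u(t)} = 6/(s+27), ROC: Re(s) > -27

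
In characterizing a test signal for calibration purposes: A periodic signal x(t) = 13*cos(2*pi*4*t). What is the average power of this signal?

Average power of A*cos(wt) is A^2/2.
P = 13^2 / 2 = 169/2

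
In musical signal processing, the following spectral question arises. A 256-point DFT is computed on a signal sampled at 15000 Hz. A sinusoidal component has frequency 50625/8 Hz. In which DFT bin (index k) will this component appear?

DFT frequency resolution = f_s/N = 15000/256 = 1875/32 Hz
Bin index k = f_signal / resolution = 50625/8 / 1875/32 = 108
The signal frequency 50625/8 Hz falls in DFT bin k = 108.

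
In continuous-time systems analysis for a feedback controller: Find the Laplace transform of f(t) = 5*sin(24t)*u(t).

Standard pair: sin(wt)*u(t) <-> w/(s^2+w^2)
With w = 24: L{5*sin(24t)*u(t)} = 120/(s^2+576)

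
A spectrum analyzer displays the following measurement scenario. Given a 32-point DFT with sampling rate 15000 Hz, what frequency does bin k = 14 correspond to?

The frequency of DFT bin k is: f_k = k * f_s / N
f_14 = 14 * 15000 / 32 = 13125/2 Hz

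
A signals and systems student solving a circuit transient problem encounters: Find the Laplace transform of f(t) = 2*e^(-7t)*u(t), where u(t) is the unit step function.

Standard Laplace transform pair:
e^(-at)*u(t) <-> 1/(s+a)
With a = 7: L{2*e^(-7t)*u(t)} = 2/(s+7), ROC: Re(s) > -7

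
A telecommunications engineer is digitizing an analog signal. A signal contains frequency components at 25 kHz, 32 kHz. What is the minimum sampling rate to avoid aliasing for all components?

The highest frequency component is f_max = 32 kHz.
Nyquist rate = 2 * f_max = 2 * 32 kHz = 64 kHz.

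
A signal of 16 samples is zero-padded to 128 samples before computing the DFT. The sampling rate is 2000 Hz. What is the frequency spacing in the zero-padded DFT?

Original DFT: N = 16, resolution = f_s/N = 2000/16 = 125 Hz
Zero-padded DFT: N = 128, resolution = f_s/N = 2000/128 = 125/8 Hz
Zero-padding interpolates the spectrum (finer frequency grid)
but does NOT improve the true spectral resolution (ability to resolve close frequencies).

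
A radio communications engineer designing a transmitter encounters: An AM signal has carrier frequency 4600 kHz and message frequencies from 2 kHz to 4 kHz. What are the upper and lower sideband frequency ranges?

Upper sideband (USB) = fc + [fm_low, fm_high] = 4600 + [2, 4] = [4602, 4604] kHz
Lower sideband (LSB) = fc - [fm_high, fm_low] = 4600 - [4, 2] = [4596, 4598] kHz
Total occupied spectrum: 4596 kHz to 4604 kHz (plus carrier at 4600 kHz)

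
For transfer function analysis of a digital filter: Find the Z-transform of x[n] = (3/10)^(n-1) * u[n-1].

Time-shifting property: if X(z) = Z{x[n]}, then Z{x[n-d]} = z^(-d) * X(z)
X(z) = z/(z - 3/10) for x[n] = (3/10)^n * u[n]
Z{x[n-1]} = z^(-1) * z/(z - 3/10) = 1/(z - 3/10)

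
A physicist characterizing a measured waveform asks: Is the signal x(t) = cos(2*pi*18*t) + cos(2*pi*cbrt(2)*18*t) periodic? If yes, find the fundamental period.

f1 = 18 Hz, f2 = 18*cbrt(2) Hz
Ratio f2/f1 = cbrt(2), which is irrational.
Since the frequency ratio is irrational, no common period exists.
The signal is not periodic.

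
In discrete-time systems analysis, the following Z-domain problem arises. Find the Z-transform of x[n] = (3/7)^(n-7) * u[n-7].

Time-shifting property: if X(z) = Z{x[n]}, then Z{x[n-d]} = z^(-d) * X(z)
X(z) = z/(z - 3/7) for x[n] = (3/7)^n * u[n]
Z{x[n-7]} = z^(-7) * z/(z - 3/7) = z^(-6)/(z - 3/7)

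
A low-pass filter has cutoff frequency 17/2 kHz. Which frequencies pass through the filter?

A low-pass filter passes all frequencies below the cutoff frequency 17/2 kHz and attenuates higher frequencies.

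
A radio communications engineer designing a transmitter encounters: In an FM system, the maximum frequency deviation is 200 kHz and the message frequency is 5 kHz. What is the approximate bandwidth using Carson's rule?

Carson's rule: BW = 2*(delta_f + f_m)
= 2*(200 + 5) kHz = 410 kHz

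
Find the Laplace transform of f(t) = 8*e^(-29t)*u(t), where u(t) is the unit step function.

Standard Laplace transform pair:
e^(-at)*u(t) <-> 1/(s+a)
With a = 29: L{8*e^(-29t)*u(t)} = 8/(s+29), ROC: Re(s) > -29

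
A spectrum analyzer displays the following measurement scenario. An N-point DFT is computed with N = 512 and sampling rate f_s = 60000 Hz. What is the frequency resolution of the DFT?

DFT frequency resolution = f_s / N
= 60000 / 512 = 1875/16 Hz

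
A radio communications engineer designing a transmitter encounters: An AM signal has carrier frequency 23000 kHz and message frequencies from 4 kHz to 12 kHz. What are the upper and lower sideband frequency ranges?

Upper sideband (USB) = fc + [fm_low, fm_high] = 23000 + [4, 12] = [23004, 23012] kHz
Lower sideband (LSB) = fc - [fm_high, fm_low] = 23000 - [12, 4] = [22988, 22996] kHz
Total occupied spectrum: 22988 kHz to 23012 kHz (plus carrier at 23000 kHz)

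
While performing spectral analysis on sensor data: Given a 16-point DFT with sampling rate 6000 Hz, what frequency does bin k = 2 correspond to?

The frequency of DFT bin k is: f_k = k * f_s / N
f_2 = 2 * 6000 / 16 = 750 Hz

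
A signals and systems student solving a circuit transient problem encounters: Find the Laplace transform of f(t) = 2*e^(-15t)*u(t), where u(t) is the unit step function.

Standard Laplace transform pair:
e^(-at)*u(t) <-> 1/(s+a)
With a = 15: L{2*e^(-15t)*u(t)} = 2/(s+15), ROC: Re(s) > -15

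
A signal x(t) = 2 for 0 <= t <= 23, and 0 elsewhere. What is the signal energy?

Energy = integral of |x(t)|^2 dt over the signal duration
= 2^2 * 23 = 4 * 23 = 92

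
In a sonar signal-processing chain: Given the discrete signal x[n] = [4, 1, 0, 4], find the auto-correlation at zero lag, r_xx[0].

The auto-correlation at zero lag r_xx[0] equals the signal energy.
r_xx[0] = sum of x[n]^2 = 4^2 + 1^2 + 0^2 + 4^2
= 16 + 1 + 0 + 16 = 33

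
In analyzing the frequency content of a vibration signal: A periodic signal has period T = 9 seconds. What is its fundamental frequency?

The fundamental frequency is the reciprocal of the period.
f = 1/T = 1/(9) = 1/9 Hz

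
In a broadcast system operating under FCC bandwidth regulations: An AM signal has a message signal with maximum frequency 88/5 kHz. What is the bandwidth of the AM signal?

In AM (double-sideband), the bandwidth is twice the message frequency.
BW = 2 * f_m = 2 * 88/5 kHz = 176/5 kHz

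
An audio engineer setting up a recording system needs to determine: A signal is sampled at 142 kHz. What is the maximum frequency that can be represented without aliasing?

The maximum frequency that can be represented without aliasing
is the Nyquist frequency: f_max = f_s / 2 = 142 kHz / 2 = 71 kHz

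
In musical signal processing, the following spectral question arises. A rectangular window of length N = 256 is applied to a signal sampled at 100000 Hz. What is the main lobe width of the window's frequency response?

For a rectangular window of length N,
the main lobe width in frequency is 2*f_s/N.
= 2*100000/256 = 3125/4 Hz
This determines the minimum frequency separation for resolving two sinusoids.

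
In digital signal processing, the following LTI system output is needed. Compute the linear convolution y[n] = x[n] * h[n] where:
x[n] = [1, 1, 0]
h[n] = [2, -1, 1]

y[n] = sum_k x[k]*h[n-k]. Output length = len(x) + len(h) - 1 = 3 + 3 - 1 = 5.
y[0] = 1*2 = 2
y[1] = 1*2 + 1*-1 = 1
y[2] = 0*2 + 1*-1 + 1*1 = 0
y[3] = 0*-1 + 1*1 = 1
y[4] = 0*1 = 0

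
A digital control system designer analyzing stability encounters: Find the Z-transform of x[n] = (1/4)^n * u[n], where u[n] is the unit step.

The Z-transform of a^n * u[n] is z/(z-a) for |z| > |a|.
Here a = 1/4, so X(z) = z/(z - (1/4)) = 4z/(4z - 1)
ROC: |z| > 1/4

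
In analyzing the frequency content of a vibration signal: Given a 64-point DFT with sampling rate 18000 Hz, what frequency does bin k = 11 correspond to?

The frequency of DFT bin k is: f_k = k * f_s / N
f_11 = 11 * 18000 / 64 = 12375/4 Hz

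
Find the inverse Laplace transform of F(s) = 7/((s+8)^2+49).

Standard pair: w/((s+a)^2+w^2) <-> e^(-at)*sin(wt)*u(t)
With a=8, w=7: f(t) = e^(-8t)*sin(7t)*u(t)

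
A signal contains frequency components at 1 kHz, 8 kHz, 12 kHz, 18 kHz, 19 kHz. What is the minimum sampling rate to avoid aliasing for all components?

The highest frequency component is f_max = 19 kHz.
Nyquist rate = 2 * f_max = 2 * 19 kHz = 38 kHz.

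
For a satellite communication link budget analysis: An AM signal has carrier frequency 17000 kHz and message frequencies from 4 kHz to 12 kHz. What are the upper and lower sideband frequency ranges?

Upper sideband (USB) = fc + [fm_low, fm_high] = 17000 + [4, 12] = [17004, 17012] kHz
Lower sideband (LSB) = fc - [fm_high, fm_low] = 17000 - [12, 4] = [16988, 16996] kHz
Total occupied spectrum: 16988 kHz to 17012 kHz (plus carrier at 17000 kHz)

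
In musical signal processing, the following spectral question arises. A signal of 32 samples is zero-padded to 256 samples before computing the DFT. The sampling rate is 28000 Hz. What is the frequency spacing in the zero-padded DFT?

Original DFT: N = 32, resolution = f_s/N = 28000/32 = 875 Hz
Zero-padded DFT: N = 256, resolution = f_s/N = 28000/256 = 875/8 Hz
Zero-padding interpolates the spectrum (finer frequency grid)
but does NOT improve the true spectral resolution (ability to resolve close frequencies).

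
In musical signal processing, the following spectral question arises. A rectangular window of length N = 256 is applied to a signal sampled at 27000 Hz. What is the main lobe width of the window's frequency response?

For a rectangular window of length N,
the main lobe width in frequency is 2*f_s/N.
= 2*27000/256 = 3375/16 Hz
This determines the minimum frequency separation for resolving two sinusoids.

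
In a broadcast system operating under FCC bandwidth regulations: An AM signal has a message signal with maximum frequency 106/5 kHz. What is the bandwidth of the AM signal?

In AM (double-sideband), the bandwidth is twice the message frequency.
BW = 2 * f_m = 2 * 106/5 kHz = 212/5 kHz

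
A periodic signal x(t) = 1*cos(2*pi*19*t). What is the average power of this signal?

Average power of A*cos(wt) is A^2/2.
P = 1^2 / 2 = 1/2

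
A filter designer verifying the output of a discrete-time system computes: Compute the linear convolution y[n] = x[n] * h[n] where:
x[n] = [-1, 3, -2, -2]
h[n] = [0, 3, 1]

y[n] = sum_k x[k]*h[n-k]. Output length = len(x) + len(h) - 1 = 4 + 3 - 1 = 6.
y[0] = -1*0 = 0
y[1] = 3*0 + -1*3 = -3
y[2] = -2*0 + 3*3 + -1*1 = 8
y[3] = -2*0 + -2*3 + 3*1 = -3
y[4] = -2*3 + -2*1 = -8
y[5] = -2*1 = -2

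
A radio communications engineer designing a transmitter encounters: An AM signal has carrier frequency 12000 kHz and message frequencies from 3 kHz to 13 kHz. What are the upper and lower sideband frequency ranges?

Upper sideband (USB) = fc + [fm_low, fm_high] = 12000 + [3, 13] = [12003, 12013] kHz
Lower sideband (LSB) = fc - [fm_high, fm_low] = 12000 - [13, 3] = [11987, 11997] kHz
Total occupied spectrum: 11987 kHz to 12013 kHz (plus carrier at 12000 kHz)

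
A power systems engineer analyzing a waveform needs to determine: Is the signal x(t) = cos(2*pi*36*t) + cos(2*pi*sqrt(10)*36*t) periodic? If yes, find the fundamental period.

f1 = 36 Hz, f2 = 36*sqrt(10) Hz
Ratio f2/f1 = sqrt(10), which is irrational.
Since the frequency ratio is irrational, no common period exists.
The signal is not periodic.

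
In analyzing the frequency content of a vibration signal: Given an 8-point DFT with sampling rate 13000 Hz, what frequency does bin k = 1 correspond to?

The frequency of DFT bin k is: f_k = k * f_s / N
f_1 = 1 * 13000 / 8 = 1625 Hz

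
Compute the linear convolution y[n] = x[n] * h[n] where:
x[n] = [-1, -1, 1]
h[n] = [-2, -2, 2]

y[n] = sum_k x[k]*h[n-k]. Output length = len(x) + len(h) - 1 = 3 + 3 - 1 = 5.
y[0] = -1*-2 = 2
y[1] = -1*-2 + -1*-2 = 4
y[2] = 1*-2 + -1*-2 + -1*2 = -2
y[3] = 1*-2 + -1*2 = -4
y[4] = 1*2 = 2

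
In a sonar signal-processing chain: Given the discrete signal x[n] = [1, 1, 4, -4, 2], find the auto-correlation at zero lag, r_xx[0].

The auto-correlation at zero lag r_xx[0] equals the signal energy.
r_xx[0] = sum of x[n]^2 = 1^2 + 1^2 + 4^2 + (-4)^2 + 2^2
= 1 + 1 + 16 + 16 + 4 = 38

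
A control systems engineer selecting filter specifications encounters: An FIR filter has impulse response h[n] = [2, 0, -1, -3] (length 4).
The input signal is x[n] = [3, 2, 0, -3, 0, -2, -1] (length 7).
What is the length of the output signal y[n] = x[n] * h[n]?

For linear convolution, the output length is:
len(y) = len(x) + len(h) - 1 = 7 + 4 - 1 = 10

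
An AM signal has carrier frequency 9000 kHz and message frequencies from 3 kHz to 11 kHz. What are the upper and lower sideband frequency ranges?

Upper sideband (USB) = fc + [fm_low, fm_high] = 9000 + [3, 11] = [9003, 9011] kHz
Lower sideband (LSB) = fc - [fm_high, fm_low] = 9000 - [11, 3] = [8989, 8997] kHz
Total occupied spectrum: 8989 kHz to 9011 kHz (plus carrier at 9000 kHz)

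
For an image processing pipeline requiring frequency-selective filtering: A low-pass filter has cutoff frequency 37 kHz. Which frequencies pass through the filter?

A low-pass filter passes all frequencies below the cutoff frequency 37 kHz and attenuates higher frequencies.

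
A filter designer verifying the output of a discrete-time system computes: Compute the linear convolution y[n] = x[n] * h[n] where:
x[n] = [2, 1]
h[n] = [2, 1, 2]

y[n] = sum_k x[k]*h[n-k]. Output length = len(x) + len(h) - 1 = 2 + 3 - 1 = 4.
y[0] = 2*2 = 4
y[1] = 1*2 + 2*1 = 4
y[2] = 1*1 + 2*2 = 5
y[3] = 1*2 = 2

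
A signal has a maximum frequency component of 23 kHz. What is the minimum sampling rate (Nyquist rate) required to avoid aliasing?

By the Nyquist-Shannon sampling theorem,
the minimum sampling rate (Nyquist rate) must be at least 2 * f_max.
Nyquist rate = 2 * 23 kHz = 46 kHz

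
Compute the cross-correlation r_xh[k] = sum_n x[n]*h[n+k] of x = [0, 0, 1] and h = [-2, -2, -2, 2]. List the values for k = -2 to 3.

Both sequences indexed from 0 and zero outside their support.
Lags with overlap: k = -2 to 3.
  r_xh[-2] = x[2]*h[0] = -2
  r_xh[-1] = x[1]*h[0] + x[2]*h[1] = -2
  r_xh[0] = x[0]*h[0] + x[1]*h[1] + x[2]*h[2] = -2
  r_xh[1] = x[0]*h[1] + x[1]*h[2] + x[2]*h[3] = 2
  r_xh[2] = x[0]*h[2] + x[1]*h[3] = 0
  r_xh[3] = x[0]*h[3] = 0
r_xh = [-2, -2, -2, 2, 0, 0] (for k = -2, ..., 3)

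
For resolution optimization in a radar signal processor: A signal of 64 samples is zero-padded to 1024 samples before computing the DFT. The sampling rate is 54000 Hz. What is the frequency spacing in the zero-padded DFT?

Original DFT: N = 64, resolution = f_s/N = 54000/64 = 3375/4 Hz
Zero-padded DFT: N = 1024, resolution = f_s/N = 54000/1024 = 3375/64 Hz
Zero-padding interpolates the spectrum (finer frequency grid)
but does NOT improve the true spectral resolution (ability to resolve close frequencies).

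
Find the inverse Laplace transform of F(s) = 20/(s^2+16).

Standard pair: w/(s^2+w^2) <-> sin(wt)*u(t)
Recognize w^2 = 16, so w = 4; numerator 20 = 5*4.
f(t) = 5*sin(4t)*u(t)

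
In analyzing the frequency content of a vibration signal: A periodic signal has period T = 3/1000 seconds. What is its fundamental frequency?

The fundamental frequency is the reciprocal of the period.
f = 1/T = 1/(3/1000) = 1000/3 Hz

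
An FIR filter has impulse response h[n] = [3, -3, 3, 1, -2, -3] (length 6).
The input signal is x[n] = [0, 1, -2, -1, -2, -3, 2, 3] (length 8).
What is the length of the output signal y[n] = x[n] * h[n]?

For linear convolution, the output length is:
len(y) = len(x) + len(h) - 1 = 8 + 6 - 1 = 13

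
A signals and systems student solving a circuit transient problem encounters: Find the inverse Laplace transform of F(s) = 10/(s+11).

Standard pair: k/(s+a) <-> k*e^(-at)*u(t)
With k=10, a=11: f(t) = 10*e^(-11t)*u(t)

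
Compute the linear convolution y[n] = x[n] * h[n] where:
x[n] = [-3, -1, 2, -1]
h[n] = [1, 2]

y[n] = sum_k x[k]*h[n-k]. Output length = len(x) + len(h) - 1 = 4 + 2 - 1 = 5.
y[0] = -3*1 = -3
y[1] = -1*1 + -3*2 = -7
y[2] = 2*1 + -1*2 = 0
y[3] = -1*1 + 2*2 = 3
y[4] = -1*2 = -2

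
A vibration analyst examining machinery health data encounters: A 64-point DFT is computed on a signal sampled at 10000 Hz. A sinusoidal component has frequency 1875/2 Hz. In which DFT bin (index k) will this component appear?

DFT frequency resolution = f_s/N = 10000/64 = 625/4 Hz
Bin index k = f_signal / resolution = 1875/2 / 625/4 = 6
The signal frequency 1875/2 Hz falls in DFT bin k = 6.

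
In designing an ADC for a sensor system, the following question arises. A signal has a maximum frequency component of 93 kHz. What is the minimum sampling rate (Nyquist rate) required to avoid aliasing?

By the Nyquist-Shannon sampling theorem,
the minimum sampling rate (Nyquist rate) must be at least 2 * f_max.
Nyquist rate = 2 * 93 kHz = 186 kHz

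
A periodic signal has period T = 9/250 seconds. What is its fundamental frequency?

The fundamental frequency is the reciprocal of the period.
f = 1/T = 1/(9/250) = 250/9 Hz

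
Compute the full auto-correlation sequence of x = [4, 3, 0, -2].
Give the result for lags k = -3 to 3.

r_xx[k] = sum_m x[m]*x[m+k], indexed from 0, for k = -3 to 3:
  r_xx[-3] = x[3]*x[0] = -8
  r_xx[-2] = x[2]*x[0] + x[3]*x[1] = -6
  r_xx[-1] = x[1]*x[0] + x[2]*x[1] + x[3]*x[2] = 12
  r_xx[0] = x[0]*x[0] + x[1]*x[1] + x[2]*x[2] + x[3]*x[3] = 29
  r_xx[1] = x[0]*x[1] + x[1]*x[2] + x[2]*x[3] = 12
  r_xx[2] = x[0]*x[2] + x[1]*x[3] = -6
  r_xx[3] = x[0]*x[3] = -8
r_xx = [-8, -6, 12, 29, 12, -6, -8]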